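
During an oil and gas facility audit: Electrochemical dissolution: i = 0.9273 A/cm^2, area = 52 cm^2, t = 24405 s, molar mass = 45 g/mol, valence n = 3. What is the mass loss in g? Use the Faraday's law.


Apply Faraday's law: m = i*A*t*M / (n*F)
Total charge passed Q = i*A*t = 0.9273*52*24405 = 1176799.338 C
m = Q*M/(n*F) = 1176799.338*45/(3*96485) = 182.9506 g

182.9506 g


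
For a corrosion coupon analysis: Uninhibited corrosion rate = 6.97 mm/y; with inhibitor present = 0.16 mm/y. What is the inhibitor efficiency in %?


Apply the inhibitor-efficiency definition: IE = (CR_blank − CR_inh)/CR_blank × 100
IE = (6.97 − 0.16) / 6.97 × 100
IE = 6.81 / 6.97 × 100 = 97.7 %

97.7 %


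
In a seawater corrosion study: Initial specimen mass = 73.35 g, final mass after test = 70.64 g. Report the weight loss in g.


Weight loss = initial − final
WL = 73.35 − 70.64 = 2.71 g

2.71 g


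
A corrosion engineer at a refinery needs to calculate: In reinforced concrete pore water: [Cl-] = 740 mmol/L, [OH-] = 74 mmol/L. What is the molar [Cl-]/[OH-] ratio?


Threshold parameter = [Cl-] / [OH-] (molar basis; both in mmol/L, so units cancel)
Ratio = 740 / 74 = 10.0

10.0


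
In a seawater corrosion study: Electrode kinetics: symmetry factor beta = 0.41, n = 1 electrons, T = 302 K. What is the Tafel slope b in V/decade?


Apply the Tafel slope relation: b = 2.303*R*T/(beta*n*F)
Numerator: 2.303 * 8.314 * 302 = 5782.44
Denominator: 0.41 * 1 * 96485 = 39558.85
b = 5782.44 / 39558.85 = 0.1462 V/decade

0.1462 V/decade


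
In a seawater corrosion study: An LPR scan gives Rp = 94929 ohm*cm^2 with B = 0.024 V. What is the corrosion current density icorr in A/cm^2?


Apply the Stern-Geary relation: icorr = B / Rp
icorr = 0.024 / 94929 = 2.528×10^-7 A/cm^2

2.528×10^-7 A/cm^2


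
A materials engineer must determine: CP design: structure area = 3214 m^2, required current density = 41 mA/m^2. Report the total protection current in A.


I = area * current density, then convert mA → A (÷1000)
I = 3214 * 41 / 1000 = 131.77 A

131.77 A


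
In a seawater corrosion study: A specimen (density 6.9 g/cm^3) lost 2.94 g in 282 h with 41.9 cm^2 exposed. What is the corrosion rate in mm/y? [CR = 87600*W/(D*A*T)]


Apply the mm/y weight-loss relation: CR = 87600 * W / (D * A * T)
Numerator: 87600 * 2.94 = 257544.0
Denominator: 6.9 * 41.9 * 282 = 81529.02
CR = 257544.0 / 81529.02 = 3.158924 mm/y

3.158924 mm/y


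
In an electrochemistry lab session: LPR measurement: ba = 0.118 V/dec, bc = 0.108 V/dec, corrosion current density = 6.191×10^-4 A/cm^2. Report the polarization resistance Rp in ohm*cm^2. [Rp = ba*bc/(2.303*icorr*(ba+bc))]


Apply the Stern-Geary equation: Rp = ba*bc / (2.303*icorr*(ba+bc))
ba*bc = 0.118*0.108 = 0.012744
ba+bc = 0.226; 2.303*icorr*(ba+bc) = 2.303*6.191×10^-4*0.226 = 3.2222793×10^-4
Rp = 0.012744 / 3.2222793×10^-4 = 39.5 ohm*cm^2

39.5 ohm*cm^2


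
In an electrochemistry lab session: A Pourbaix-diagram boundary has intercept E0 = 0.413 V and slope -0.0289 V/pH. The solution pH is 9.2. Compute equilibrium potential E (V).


Apply the Pourbaix line equation: E = E0 + slope*pH
E = 0.413 + (-0.0289)*9.2 = 0.413 + (-0.26588) = 0.14712 V
Rounded to 4 decimal places: E = 0.1471 V

0.1471 V


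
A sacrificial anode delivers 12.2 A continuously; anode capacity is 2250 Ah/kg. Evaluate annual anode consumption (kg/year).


Annual consumption = current * hours per year / capacity
Rate = 12.2 * 8760 / 2250 = 47.5 kg/year

47.5 kg/year


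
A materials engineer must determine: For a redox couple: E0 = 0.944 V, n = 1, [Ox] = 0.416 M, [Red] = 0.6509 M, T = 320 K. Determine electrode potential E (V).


Apply the Nernst equation: E = E0 + (RT/nF)*ln([Ox]/[Red])
Step 1: RT/nF = 8.314*320/(1*96485) = 0.02757403 V
Step 2: [Ox]/[Red] = 0.416/0.6509 = 0.639115
Step 3: ln(0.639115) = -0.447671
Step 4: correction = 0.02757403 * -0.447671 = -0.012 V
E = 0.944 + -0.012 = 0.932 V

0.932 V


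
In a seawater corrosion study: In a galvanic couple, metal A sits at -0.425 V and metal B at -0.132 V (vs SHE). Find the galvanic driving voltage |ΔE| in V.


Driving voltage is the absolute potential difference.
|ΔE| = |-0.425 − (-0.132)| = 0.293 V

0.293 V


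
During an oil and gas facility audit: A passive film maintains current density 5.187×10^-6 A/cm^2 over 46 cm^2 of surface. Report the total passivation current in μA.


I = i_pass * A, then convert A → μA (×10^6)
I = 5.187×10^-6 * 46 * 10^6 = 238.6 μA

238.6 μA


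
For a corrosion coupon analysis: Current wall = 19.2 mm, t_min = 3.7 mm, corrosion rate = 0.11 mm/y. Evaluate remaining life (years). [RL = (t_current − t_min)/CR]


Apply the remaining-life relation: RL = (t_current − t_min) / CR
RL = (19.2 − 3.7) / 0.11 = 15.5 / 0.11 = 140.9 years

140.9 years


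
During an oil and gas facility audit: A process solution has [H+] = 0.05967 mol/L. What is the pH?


pH = −log10[H+]
pH = −log10(0.05967) = 1.22

1.22


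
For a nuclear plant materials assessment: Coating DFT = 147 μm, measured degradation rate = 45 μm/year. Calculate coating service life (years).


Service life = thickness / degradation rate
Life = 147 / 45 = 3.3 years

3.3 years


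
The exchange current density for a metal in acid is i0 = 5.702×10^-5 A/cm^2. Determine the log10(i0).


i0 = 5.702×10^-5 A/cm^2
log10(i0) = -4.244

-4.244


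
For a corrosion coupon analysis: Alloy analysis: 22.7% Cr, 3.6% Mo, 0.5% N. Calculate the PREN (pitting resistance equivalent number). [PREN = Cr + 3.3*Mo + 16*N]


Apply the PREN formula: PREN = Cr + 3.3*Mo + 16*N
PREN = 22.7 + 3.3*3.6 + 16*0.5
PREN = 22.7 + 11.88 + 8.0 = 42.58

42.58


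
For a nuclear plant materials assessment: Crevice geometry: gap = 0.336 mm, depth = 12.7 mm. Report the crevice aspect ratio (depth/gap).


Aspect ratio = depth / gap
Ratio = 12.7 / 0.336 = 37.8

37.8


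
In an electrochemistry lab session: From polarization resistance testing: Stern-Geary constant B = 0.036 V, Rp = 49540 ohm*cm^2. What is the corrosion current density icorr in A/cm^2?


Apply the Stern-Geary relation: icorr = B / Rp
icorr = 0.036 / 49540 = 7.267×10^-7 A/cm^2

7.267×10^-7 A/cm^2


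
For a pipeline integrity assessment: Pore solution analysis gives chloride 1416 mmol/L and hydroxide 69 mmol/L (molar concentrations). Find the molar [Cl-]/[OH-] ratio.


Threshold parameter = [Cl-] / [OH-] (molar basis; both in mmol/L, so units cancel)
Ratio = 1416 / 69 = 20.52

20.52


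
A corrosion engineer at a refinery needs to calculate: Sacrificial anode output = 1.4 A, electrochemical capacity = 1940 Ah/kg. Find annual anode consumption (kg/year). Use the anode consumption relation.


Annual consumption = current * hours per year / capacity
Rate = 1.4 * 8760 / 1940 = 6.3 kg/year

6.3 kg/year


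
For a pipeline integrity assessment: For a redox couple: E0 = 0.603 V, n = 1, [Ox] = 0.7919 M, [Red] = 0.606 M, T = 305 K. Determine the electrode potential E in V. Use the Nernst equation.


Apply the Nernst equation: E = E0 + (RT/nF)*ln([Ox]/[Red])
Step 1: RT/nF = 8.314*305/(1*96485) = 0.02628149 V
Step 2: [Ox]/[Red] = 0.7919/0.606 = 1.306766
Step 3: ln(1.306766) = 0.267555
Step 4: correction = 0.02628149 * 0.267555 = 0.007 V
E = 0.603 + 0.007 = 0.61 V

0.61 V


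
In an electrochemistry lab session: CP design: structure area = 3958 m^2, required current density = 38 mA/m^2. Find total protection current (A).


I = area * current density, then convert mA → A (÷1000)
I = 3958 * 38 / 1000 = 150.4 A

150.4 A


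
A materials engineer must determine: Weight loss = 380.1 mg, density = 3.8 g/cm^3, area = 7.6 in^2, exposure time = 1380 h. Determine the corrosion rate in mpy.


Apply the mpy weight-loss relation: CR = 534 * W / (D * A * T)
Numerator: 534 * 380.1 = 202973.4
Denominator: 3.8 * 7.6 * 1380 = 39854.4
CR = 202973.4 / 39854.4 = 5.093 mpy

5.093 mpy


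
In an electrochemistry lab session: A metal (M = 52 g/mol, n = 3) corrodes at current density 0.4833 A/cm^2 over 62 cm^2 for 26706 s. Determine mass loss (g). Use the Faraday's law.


Apply Faraday's law: m = i*A*t*M / (n*F)
Total charge passed Q = i*A*t = 0.4833*62*26706 = 800234.6076 C
m = Q*M/(n*F) = 800234.6076*52/(3*96485) = 143.76051 g

143.76051 g


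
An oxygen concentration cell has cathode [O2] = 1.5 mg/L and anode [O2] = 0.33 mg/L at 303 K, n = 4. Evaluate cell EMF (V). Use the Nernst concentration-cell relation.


Apply the Nernst concentration-cell relation: E = (RT/nF)*ln(C_cathode/C_anode)
RT/nF = 8.314*303/(4*96485) = 0.00652729 V
ln(1.5/0.33) = 1.51413
E = 0.00652729 * 1.51413 = 0.00988 V

0.00988 V


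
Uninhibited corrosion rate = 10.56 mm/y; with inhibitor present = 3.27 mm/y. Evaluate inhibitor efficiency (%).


Apply the inhibitor-efficiency definition: IE = (CR_blank − CR_inh)/CR_blank × 100
IE = (10.56 − 3.27) / 10.56 × 100
IE = 7.29 / 10.56 × 100 = 69.0 %

69.0 %


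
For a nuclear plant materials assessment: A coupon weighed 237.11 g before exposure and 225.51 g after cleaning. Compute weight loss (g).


Weight loss = initial − final
WL = 237.11 − 225.51 = 11.6 g

11.6 g


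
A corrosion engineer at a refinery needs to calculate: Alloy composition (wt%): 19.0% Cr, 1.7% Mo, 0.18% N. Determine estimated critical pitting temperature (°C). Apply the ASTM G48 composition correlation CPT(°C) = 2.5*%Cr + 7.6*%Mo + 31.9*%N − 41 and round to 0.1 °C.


Apply the ASTM G48 empirical CPT estimate: CPT(°C) = 2.5*%Cr + 7.6*%Mo + 31.9*%N − 41
2.5*19.0 = 47.5; 7.6*1.7 = 12.92; 31.9*0.18 = 5.742
CPT = 47.5 + 12.92 + 5.742 − 41 = 25.162 °C
Rounded to 0.1 °C: CPT ≈ 25.2 °C

25.2 °C


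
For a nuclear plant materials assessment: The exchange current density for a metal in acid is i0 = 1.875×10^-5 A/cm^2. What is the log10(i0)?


i0 = 1.875×10^-5 A/cm^2
log10(i0) = -4.727

-4.727


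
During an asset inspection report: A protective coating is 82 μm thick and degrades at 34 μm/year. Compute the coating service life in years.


Service life = thickness / degradation rate
Life = 82 / 34 = 2.4 years

2.4 years


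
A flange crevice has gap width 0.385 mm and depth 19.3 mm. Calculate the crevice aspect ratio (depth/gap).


Aspect ratio = depth / gap
Ratio = 19.3 / 0.385 = 50.1

50.1


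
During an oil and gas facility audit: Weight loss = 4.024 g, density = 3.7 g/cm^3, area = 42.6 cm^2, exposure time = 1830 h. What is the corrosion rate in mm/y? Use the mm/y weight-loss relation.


Apply the mm/y weight-loss relation: CR = 87600 * W / (D * A * T)
Numerator: 87600 * 4.024 = 352502.4
Denominator: 3.7 * 42.6 * 1830 = 288444.6
CR = 352502.4 / 288444.6 = 1.22208 mm/y

1.22208 mm/y


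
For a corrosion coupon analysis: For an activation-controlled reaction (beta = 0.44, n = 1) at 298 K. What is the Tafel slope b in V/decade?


Apply the Tafel slope relation: b = 2.303*R*T/(beta*n*F)
Numerator: 2.303 * 8.314 * 298 = 5705.85
Denominator: 0.44 * 1 * 96485 = 42453.4
b = 5705.85 / 42453.4 = 0.1344 V/decade

0.1344 V/decade


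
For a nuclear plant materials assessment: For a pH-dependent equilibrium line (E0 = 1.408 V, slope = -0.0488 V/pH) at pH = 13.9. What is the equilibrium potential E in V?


Apply the Pourbaix line equation: E = E0 + slope*pH
E = 1.408 + (-0.0488)*13.9 = 1.408 + (-0.67832) = 0.72968 V
Rounded to 3 decimal places: E = 0.730 V

0.730 V


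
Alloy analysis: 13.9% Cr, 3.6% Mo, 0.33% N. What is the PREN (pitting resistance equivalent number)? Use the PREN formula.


Apply the PREN formula: PREN = Cr + 3.3*Mo + 16*N
PREN = 13.9 + 3.3*3.6 + 16*0.33
PREN = 13.9 + 11.88 + 5.28 = 31.06

31.06


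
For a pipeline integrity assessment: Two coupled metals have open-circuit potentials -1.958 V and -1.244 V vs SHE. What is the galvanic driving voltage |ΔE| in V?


Driving voltage is the absolute potential difference.
|ΔE| = |-1.958 − (-1.244)| = 0.714 V

0.714 V


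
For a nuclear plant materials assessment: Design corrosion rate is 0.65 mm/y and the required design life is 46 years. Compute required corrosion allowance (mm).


Corrosion allowance = CR × design life
CA = 0.65 * 46 = 29.9 mm

29.9 mm


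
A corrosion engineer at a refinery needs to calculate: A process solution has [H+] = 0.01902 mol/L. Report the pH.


pH = −log10[H+]
pH = −log10(0.01902) = 1.72

1.72


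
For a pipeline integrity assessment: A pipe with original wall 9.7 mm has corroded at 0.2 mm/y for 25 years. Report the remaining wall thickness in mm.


Remaining wall = original − CR × time
t = 9.7 − 0.2*25 = 9.7 − 5.0 = 4.7 mm

4.7 mm


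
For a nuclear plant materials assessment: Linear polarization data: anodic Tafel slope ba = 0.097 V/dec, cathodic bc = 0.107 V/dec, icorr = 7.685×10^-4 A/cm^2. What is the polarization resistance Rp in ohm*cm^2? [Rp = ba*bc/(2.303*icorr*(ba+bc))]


Apply the Stern-Geary equation: Rp = ba*bc / (2.303*icorr*(ba+bc))
ba*bc = 0.097*0.107 = 0.010379
ba+bc = 0.204; 2.303*icorr*(ba+bc) = 2.303*7.685×10^-4*0.204 = 3.6105052×10^-4
Rp = 0.010379 / 3.6105052×10^-4 = 28.75 ohm*cm^2

28.75 ohm*cm^2


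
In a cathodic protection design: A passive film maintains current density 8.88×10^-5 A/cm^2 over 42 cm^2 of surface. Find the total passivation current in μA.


I = i_pass * A, then convert A → μA (×10^6)
I = 8.88×10^-5 * 42 * 10^6 = 3729.6 μA

3729.6 μA


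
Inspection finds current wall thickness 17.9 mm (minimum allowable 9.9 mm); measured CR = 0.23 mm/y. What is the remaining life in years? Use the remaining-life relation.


Apply the remaining-life relation: RL = (t_current − t_min) / CR
RL = (17.9 − 9.9) / 0.23 = 8.0 / 0.23 = 34.8 years

34.8 years


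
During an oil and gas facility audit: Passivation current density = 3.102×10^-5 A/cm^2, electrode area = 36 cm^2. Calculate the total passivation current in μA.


I = i_pass * A, then convert A → μA (×10^6)
I = 3.102×10^-5 * 36 * 10^6 = 1116.72 μA

1116.72 μA


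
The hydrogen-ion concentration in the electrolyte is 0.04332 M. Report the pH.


pH = −log10[H+]
pH = −log10(0.04332) = 1.36

1.36


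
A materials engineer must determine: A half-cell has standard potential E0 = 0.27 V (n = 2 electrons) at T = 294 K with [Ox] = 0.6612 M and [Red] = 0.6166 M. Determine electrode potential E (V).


Apply the Nernst equation: E = E0 + (RT/nF)*ln([Ox]/[Red])
Step 1: RT/nF = 8.314*294/(2*96485) = 0.01266682 V
Step 2: [Ox]/[Red] = 0.6612/0.6166 = 1.072332
Step 3: ln(1.072332) = 0.069836
Step 4: correction = 0.01266682 * 0.069836 = 0.001 V
E = 0.27 + 0.001 = 0.271 V

0.271 V


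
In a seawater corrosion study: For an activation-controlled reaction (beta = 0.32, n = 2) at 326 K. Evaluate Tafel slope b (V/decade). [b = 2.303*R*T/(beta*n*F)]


Apply the Tafel slope relation: b = 2.303*R*T/(beta*n*F)
Numerator: 2.303 * 8.314 * 326 = 6241.97
Denominator: 0.32 * 2 * 96485 = 61750.4
b = 6241.97 / 61750.4 = 0.101 V/decade

0.101 V/decade


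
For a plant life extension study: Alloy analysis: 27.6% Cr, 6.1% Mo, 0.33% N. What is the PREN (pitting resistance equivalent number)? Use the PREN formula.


Apply the PREN formula: PREN = Cr + 3.3*Mo + 16*N
PREN = 27.6 + 3.3*6.1 + 16*0.33
PREN = 27.6 + 20.13 + 5.28 = 53.01

53.01


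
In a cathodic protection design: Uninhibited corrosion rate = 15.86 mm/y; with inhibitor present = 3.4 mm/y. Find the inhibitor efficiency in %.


Apply the inhibitor-efficiency definition: IE = (CR_blank − CR_inh)/CR_blank × 100
IE = (15.86 − 3.4) / 15.86 × 100
IE = 12.46 / 15.86 × 100 = 78.6 %

78.6 %


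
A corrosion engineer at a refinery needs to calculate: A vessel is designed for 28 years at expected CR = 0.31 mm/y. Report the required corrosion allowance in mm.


Corrosion allowance = CR × design life
CA = 0.31 * 28 = 8.68 mm

8.68 mm


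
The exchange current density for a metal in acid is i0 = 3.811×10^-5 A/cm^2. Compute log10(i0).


i0 = 3.811×10^-5 A/cm^2
log10(i0) = -4.419

-4.419


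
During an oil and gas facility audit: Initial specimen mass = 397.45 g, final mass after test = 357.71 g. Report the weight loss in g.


Weight loss = initial − final
WL = 397.45 − 357.71 = 39.74 g

39.74 g


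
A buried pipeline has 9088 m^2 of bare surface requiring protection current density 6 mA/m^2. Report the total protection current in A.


I = area * current density, then convert mA → A (÷1000)
I = 9088 * 6 / 1000 = 54.53 A

54.53 A


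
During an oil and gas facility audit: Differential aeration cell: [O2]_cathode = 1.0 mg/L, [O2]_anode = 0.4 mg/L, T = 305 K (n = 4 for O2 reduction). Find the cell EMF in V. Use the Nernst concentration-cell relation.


Apply the Nernst concentration-cell relation: E = (RT/nF)*ln(C_cathode/C_anode)
RT/nF = 8.314*305/(4*96485) = 0.00657037 V
ln(1.0/0.4) = 0.91629
E = 0.00657037 * 0.91629 = 0.00602 V

0.00602 V


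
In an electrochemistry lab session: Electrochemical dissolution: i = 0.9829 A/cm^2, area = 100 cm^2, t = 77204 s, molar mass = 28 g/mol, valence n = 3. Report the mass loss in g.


Apply Faraday's law: m = i*A*t*M / (n*F)
Total charge passed Q = i*A*t = 0.9829*100*77204 = 7588381.16 C
m = Q*M/(n*F) = 7588381.16*28/(3*96485) = 734.05079 g

734.05079 g


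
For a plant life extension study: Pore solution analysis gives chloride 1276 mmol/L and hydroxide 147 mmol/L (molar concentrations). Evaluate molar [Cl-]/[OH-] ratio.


Threshold parameter = [Cl-] / [OH-] (molar basis; both in mmol/L, so units cancel)
Ratio = 1276 / 147 = 8.68

8.68


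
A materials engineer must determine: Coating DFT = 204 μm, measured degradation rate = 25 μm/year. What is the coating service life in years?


Service life = thickness / degradation rate
Life = 204 / 25 = 8.2 years

8.2 years


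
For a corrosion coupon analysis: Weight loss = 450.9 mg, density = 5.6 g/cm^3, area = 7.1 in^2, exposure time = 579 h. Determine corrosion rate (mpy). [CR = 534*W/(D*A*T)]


Apply the mpy weight-loss relation: CR = 534 * W / (D * A * T)
Numerator: 534 * 450.9 = 240780.6
Denominator: 5.6 * 7.1 * 579 = 23021.04
CR = 240780.6 / 23021.04 = 10.45915 mpy

10.45915 mpy


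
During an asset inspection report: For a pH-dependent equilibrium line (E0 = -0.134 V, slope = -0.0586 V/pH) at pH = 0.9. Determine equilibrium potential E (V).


Apply the Pourbaix line equation: E = E0 + slope*pH
E = -0.134 + (-0.0586)*0.9 = -0.134 + (-0.05274) = -0.18674 V
Rounded to 3 decimal places: E = -0.187 V

-0.187 V


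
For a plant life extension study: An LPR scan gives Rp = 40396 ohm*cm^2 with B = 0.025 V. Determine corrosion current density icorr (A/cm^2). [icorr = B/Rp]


Apply the Stern-Geary relation: icorr = B / Rp
icorr = 0.025 / 40396 = 6.189×10^-7 A/cm^2

6.189×10^-7 A/cm^2


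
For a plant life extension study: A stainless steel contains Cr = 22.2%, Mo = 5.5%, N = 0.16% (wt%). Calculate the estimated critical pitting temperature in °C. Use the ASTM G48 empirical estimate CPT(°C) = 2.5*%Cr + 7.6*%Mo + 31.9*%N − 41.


Apply the ASTM G48 empirical CPT estimate: CPT(°C) = 2.5*%Cr + 7.6*%Mo + 31.9*%N − 41
2.5*22.2 = 55.5; 7.6*5.5 = 41.8; 31.9*0.16 = 5.104
CPT = 55.5 + 41.8 + 5.104 − 41 = 61.404 °C
Rounded to 0.1 °C: CPT ≈ 61.4 °C

61.4 °C


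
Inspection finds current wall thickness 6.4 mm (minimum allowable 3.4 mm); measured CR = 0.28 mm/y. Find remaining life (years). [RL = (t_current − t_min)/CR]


Apply the remaining-life relation: RL = (t_current − t_min) / CR
RL = (6.4 − 3.4) / 0.28 = 3.0 / 0.28 = 10.7 years

10.7 years


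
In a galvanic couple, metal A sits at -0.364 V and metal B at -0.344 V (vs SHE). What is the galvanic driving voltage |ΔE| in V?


Driving voltage is the absolute potential difference.
|ΔE| = |-0.364 − (-0.344)| = 0.02 V

0.02 V


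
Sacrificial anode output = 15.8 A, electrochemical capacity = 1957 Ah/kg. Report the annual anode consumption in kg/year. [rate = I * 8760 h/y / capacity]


Annual consumption = current * hours per year / capacity
Rate = 15.8 * 8760 / 1957 = 70.7 kg/year

70.7 kg/year


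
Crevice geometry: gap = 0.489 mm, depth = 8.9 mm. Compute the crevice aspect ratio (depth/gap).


Aspect ratio = depth / gap
Ratio = 8.9 / 0.489 = 18.2

18.2


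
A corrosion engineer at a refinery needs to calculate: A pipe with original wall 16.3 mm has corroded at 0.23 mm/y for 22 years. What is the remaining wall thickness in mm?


Remaining wall = original − CR × time
t = 16.3 − 0.23*22 = 16.3 − 5.06 = 11.24 mm

11.24 mm


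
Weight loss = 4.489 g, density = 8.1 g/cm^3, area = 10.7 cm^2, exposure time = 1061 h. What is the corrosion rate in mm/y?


Apply the mm/y weight-loss relation: CR = 87600 * W / (D * A * T)
Numerator: 87600 * 4.489 = 393236.4
Denominator: 8.1 * 10.7 * 1061 = 91956.87
CR = 393236.4 / 91956.87 = 4.276313 mm/y

4.276313 mm/y


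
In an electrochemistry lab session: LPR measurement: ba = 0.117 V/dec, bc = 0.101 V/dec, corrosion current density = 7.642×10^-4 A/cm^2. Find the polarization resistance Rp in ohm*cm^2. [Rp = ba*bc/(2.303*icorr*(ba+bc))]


Apply the Stern-Geary equation: Rp = ba*bc / (2.303*icorr*(ba+bc))
ba*bc = 0.117*0.101 = 0.011817
ba+bc = 0.218; 2.303*icorr*(ba+bc) = 2.303*7.642×10^-4*0.218 = 3.8366967×10^-4
Rp = 0.011817 / 3.8366967×10^-4 = 30.8 ohm*cm^2

30.8 ohm*cm^2


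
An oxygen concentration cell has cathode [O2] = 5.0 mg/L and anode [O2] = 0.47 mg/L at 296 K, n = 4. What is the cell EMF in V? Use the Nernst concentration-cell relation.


Apply the Nernst concentration-cell relation: E = (RT/nF)*ln(C_cathode/C_anode)
RT/nF = 8.314*296/(4*96485) = 0.00637649 V
ln(5.0/0.47) = 2.36446
E = 0.00637649 * 2.36446 = 0.01508 V

0.01508 V


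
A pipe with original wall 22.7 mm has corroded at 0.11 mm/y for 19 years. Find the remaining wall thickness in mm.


Remaining wall = original − CR × time
t = 22.7 − 0.11*19 = 22.7 − 2.09 = 20.61 mm

20.61 mm


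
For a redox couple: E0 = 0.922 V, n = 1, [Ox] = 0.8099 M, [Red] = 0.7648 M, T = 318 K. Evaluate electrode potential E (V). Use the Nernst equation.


Apply the Nernst equation: E = E0 + (RT/nF)*ln([Ox]/[Red])
Step 1: RT/nF = 8.314*318/(1*96485) = 0.02740169 V
Step 2: [Ox]/[Red] = 0.8099/0.7648 = 1.05897
Step 3: ln(1.05897) = 0.057297
Step 4: correction = 0.02740169 * 0.057297 = 0.002 V
E = 0.922 + 0.002 = 0.924 V

0.924 V


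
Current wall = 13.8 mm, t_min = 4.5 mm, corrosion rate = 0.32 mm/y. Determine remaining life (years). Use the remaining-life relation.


Apply the remaining-life relation: RL = (t_current − t_min) / CR
RL = (13.8 − 4.5) / 0.32 = 9.3 / 0.32 = 29.1 years

29.1 years


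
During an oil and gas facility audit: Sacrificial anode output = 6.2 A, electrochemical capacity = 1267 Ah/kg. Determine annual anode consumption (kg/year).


Annual consumption = current * hours per year / capacity
Rate = 6.2 * 8760 / 1267 = 42.9 kg/year

42.9 kg/year


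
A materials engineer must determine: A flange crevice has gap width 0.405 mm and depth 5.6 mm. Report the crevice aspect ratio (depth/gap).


Aspect ratio = depth / gap
Ratio = 5.6 / 0.405 = 13.8

13.8


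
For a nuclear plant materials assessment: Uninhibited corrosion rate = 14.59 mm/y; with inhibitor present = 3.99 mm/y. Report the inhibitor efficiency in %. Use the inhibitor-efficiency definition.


Apply the inhibitor-efficiency definition: IE = (CR_blank − CR_inh)/CR_blank × 100
IE = (14.59 − 3.99) / 14.59 × 100
IE = 10.6 / 14.59 × 100 = 72.7 %

72.7 %


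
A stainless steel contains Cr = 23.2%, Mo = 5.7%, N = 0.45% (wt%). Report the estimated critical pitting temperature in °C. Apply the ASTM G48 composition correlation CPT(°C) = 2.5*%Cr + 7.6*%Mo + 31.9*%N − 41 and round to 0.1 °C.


Apply the ASTM G48 empirical CPT estimate: CPT(°C) = 2.5*%Cr + 7.6*%Mo + 31.9*%N − 41
2.5*23.2 = 58; 7.6*5.7 = 43.32; 31.9*0.45 = 14.355
CPT = 58 + 43.32 + 14.355 − 41 = 74.675 °C
Rounded to 0.1 °C: CPT ≈ 74.7 °C

74.7 °C


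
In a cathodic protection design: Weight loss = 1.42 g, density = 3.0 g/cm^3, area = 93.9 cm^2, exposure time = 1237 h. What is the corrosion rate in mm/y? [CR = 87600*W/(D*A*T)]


Apply the mm/y weight-loss relation: CR = 87600 * W / (D * A * T)
Numerator: 87600 * 1.42 = 124392.0
Denominator: 3.0 * 93.9 * 1237 = 348462.9
CR = 124392.0 / 348462.9 = 0.35697 mm/y

0.35697 mm/y


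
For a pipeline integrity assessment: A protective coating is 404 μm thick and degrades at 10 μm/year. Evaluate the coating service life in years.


Service life = thickness / degradation rate
Life = 404 / 10 = 40.4 years

40.4 years


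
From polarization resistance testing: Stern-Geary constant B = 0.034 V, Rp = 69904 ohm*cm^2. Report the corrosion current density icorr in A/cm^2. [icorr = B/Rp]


Apply the Stern-Geary relation: icorr = B / Rp
icorr = 0.034 / 69904 = 4.864×10^-7 A/cm^2

4.864×10^-7 A/cm^2


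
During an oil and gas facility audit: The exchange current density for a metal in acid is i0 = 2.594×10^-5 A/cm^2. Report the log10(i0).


i0 = 2.594×10^-5 A/cm^2
log10(i0) = -4.586

-4.586


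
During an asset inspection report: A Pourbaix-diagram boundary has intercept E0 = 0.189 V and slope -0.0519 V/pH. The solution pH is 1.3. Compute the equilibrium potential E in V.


Apply the Pourbaix line equation: E = E0 + slope*pH
E = 0.189 + (-0.0519)*1.3 = 0.189 + (-0.06747) = 0.12153 V
Rounded to 4 decimal places: E = 0.1215 V

0.1215 V


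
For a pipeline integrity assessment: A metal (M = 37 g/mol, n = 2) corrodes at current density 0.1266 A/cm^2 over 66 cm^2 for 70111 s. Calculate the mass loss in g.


Apply Faraday's law: m = i*A*t*M / (n*F)
Total charge passed Q = i*A*t = 0.1266*66*70111 = 585819.4716 C
m = Q*M/(n*F) = 585819.4716*37/(2*96485) = 112.3248 g

112.3248 g


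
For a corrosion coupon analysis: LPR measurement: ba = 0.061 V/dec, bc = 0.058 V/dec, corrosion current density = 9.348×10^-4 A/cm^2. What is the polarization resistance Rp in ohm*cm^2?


Apply the Stern-Geary equation: Rp = ba*bc / (2.303*icorr*(ba+bc))
ba*bc = 0.061*0.058 = 0.003538
ba+bc = 0.119; 2.303*icorr*(ba+bc) = 2.303*9.348×10^-4*0.119 = 2.5618848×10^-4
Rp = 0.003538 / 2.5618848×10^-4 = 13.81 ohm*cm^2

13.81 ohm*cm^2


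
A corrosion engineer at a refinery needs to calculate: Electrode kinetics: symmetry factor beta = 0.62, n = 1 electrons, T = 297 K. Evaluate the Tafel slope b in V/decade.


Apply the Tafel slope relation: b = 2.303*R*T/(beta*n*F)
Numerator: 2.303 * 8.314 * 297 = 5686.7
Denominator: 0.62 * 1 * 96485 = 59820.7
b = 5686.7 / 59820.7 = 0.0951 V/decade

0.0951 V/decade


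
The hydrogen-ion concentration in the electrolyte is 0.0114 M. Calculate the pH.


pH = −log10[H+]
pH = −log10(0.0114) = 1.94

1.94


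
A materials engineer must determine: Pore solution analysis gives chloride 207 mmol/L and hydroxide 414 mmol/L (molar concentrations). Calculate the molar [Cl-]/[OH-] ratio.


Threshold parameter = [Cl-] / [OH-] (molar basis; both in mmol/L, so units cancel)
Ratio = 207 / 414 = 0.5

0.5


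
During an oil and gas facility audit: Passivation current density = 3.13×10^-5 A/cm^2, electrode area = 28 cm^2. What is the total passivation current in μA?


I = i_pass * A, then convert A → μA (×10^6)
I = 3.13×10^-5 * 28 * 10^6 = 876.4 μA

876.4 μA


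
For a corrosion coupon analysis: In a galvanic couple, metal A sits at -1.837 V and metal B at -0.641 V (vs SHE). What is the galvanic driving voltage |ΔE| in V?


Driving voltage is the absolute potential difference.
|ΔE| = |-1.837 − (-0.641)| = 1.196 V

1.196 V


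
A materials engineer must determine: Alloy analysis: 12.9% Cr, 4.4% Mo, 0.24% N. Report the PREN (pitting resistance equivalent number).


Apply the PREN formula: PREN = Cr + 3.3*Mo + 16*N
PREN = 12.9 + 3.3*4.4 + 16*0.24
PREN = 12.9 + 14.52 + 3.84 = 31.26

31.26


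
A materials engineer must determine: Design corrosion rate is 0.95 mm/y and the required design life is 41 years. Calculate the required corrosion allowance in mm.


Corrosion allowance = CR × design life
CA = 0.95 * 41 = 38.95 mm

38.95 mm


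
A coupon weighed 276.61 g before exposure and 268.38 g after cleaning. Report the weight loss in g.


Weight loss = initial − final
WL = 276.61 − 268.38 = 8.23 g

8.23 g


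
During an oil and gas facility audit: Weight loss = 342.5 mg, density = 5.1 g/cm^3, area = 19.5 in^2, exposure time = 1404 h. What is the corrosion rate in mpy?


Apply the mpy weight-loss relation: CR = 534 * W / (D * A * T)
Numerator: 534 * 342.5 = 182895.0
Denominator: 5.1 * 19.5 * 1404 = 139627.8
CR = 182895.0 / 139627.8 = 1.31 mpy

1.31 mpy


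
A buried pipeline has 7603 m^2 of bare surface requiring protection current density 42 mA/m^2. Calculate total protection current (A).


I = area * current density, then convert mA → A (÷1000)
I = 7603 * 42 / 1000 = 319.33 A

319.33 A


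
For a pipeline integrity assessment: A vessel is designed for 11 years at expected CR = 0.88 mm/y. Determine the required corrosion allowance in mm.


Corrosion allowance = CR × design life
CA = 0.88 * 11 = 9.68 mm

9.68 mm


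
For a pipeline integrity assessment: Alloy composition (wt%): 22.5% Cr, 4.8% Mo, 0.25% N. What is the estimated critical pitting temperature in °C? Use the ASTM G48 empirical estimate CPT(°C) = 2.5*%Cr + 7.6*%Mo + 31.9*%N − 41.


Apply the ASTM G48 empirical CPT estimate: CPT(°C) = 2.5*%Cr + 7.6*%Mo + 31.9*%N − 41
2.5*22.5 = 56.25; 7.6*4.8 = 36.48; 31.9*0.25 = 7.975
CPT = 56.25 + 36.48 + 7.975 − 41 = 59.705 °C
Rounded to 0.1 °C: CPT ≈ 59.7 °C

59.7 °C


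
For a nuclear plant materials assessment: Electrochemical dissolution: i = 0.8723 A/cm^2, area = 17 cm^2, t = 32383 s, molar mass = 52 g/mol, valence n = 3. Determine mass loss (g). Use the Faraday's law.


Apply Faraday's law: m = i*A*t*M / (n*F)
Total charge passed Q = i*A*t = 0.8723*17*32383 = 480210.7453 C
m = Q*M/(n*F) = 480210.7453*52/(3*96485) = 86.26888 g

86.26888 g


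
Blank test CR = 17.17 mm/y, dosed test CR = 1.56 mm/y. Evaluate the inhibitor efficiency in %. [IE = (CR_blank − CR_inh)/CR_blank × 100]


Apply the inhibitor-efficiency definition: IE = (CR_blank − CR_inh)/CR_blank × 100
IE = (17.17 − 1.56) / 17.17 × 100
IE = 15.61 / 17.17 × 100 = 90.9 %

90.9 %


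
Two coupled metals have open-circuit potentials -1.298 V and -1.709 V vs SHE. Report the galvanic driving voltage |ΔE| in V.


Driving voltage is the absolute potential difference.
|ΔE| = |-1.298 − (-1.709)| = 0.411 V

0.411 V


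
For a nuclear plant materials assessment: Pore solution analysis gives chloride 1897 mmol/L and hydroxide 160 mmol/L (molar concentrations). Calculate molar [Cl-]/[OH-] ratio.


Threshold parameter = [Cl-] / [OH-] (molar basis; both in mmol/L, so units cancel)
Ratio = 1897 / 160 = 11.86

11.86


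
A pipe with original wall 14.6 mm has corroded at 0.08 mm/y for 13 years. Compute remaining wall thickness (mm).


Remaining wall = original − CR × time
t = 14.6 − 0.08*13 = 14.6 − 1.04 = 13.56 mm

13.56 mm


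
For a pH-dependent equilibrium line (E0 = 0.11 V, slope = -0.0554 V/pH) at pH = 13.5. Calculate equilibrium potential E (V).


Apply the Pourbaix line equation: E = E0 + slope*pH
E = 0.11 + (-0.0554)*13.5 = 0.11 + (-0.7479) = -0.6379 V
Rounded to 3 decimal places: E = -0.638 V

-0.638 V


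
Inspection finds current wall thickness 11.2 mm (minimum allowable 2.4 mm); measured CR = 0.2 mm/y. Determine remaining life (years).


Apply the remaining-life relation: RL = (t_current − t_min) / CR
RL = (11.2 − 2.4) / 0.2 = 8.8 / 0.2 = 44.0 years

44.0 years


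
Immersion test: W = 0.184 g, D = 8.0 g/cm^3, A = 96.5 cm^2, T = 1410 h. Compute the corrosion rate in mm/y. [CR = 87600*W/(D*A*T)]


Apply the mm/y weight-loss relation: CR = 87600 * W / (D * A * T)
Numerator: 87600 * 0.184 = 16118.4
Denominator: 8.0 * 96.5 * 1410 = 1088520.0
CR = 16118.4 / 1088520.0 = 0.0148 mm/y

0.0148 mm/y


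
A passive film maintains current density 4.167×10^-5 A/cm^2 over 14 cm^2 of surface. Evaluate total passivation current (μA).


I = i_pass * A, then convert A → μA (×10^6)
I = 4.167×10^-5 * 14 * 10^6 = 583.38 μA

583.38 μA


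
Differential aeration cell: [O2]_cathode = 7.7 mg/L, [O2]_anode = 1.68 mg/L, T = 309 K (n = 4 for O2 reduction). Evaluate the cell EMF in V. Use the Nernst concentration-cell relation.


Apply the Nernst concentration-cell relation: E = (RT/nF)*ln(C_cathode/C_anode)
RT/nF = 8.314*309/(4*96485) = 0.00665654 V
ln(7.7/1.68) = 1.52243
E = 0.00665654 * 1.52243 = 0.01013 V

0.01013 V


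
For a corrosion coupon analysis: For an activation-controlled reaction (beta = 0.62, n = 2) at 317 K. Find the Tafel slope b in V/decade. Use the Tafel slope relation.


Apply the Tafel slope relation: b = 2.303*R*T/(beta*n*F)
Numerator: 2.303 * 8.314 * 317 = 6069.64
Denominator: 0.62 * 2 * 96485 = 119641.4
b = 6069.64 / 119641.4 = 0.0507 V/decade

0.0507 V/decade


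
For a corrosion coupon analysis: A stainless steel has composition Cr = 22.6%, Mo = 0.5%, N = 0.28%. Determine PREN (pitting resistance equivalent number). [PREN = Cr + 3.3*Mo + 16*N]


Apply the PREN formula: PREN = Cr + 3.3*Mo + 16*N
PREN = 22.6 + 3.3*0.5 + 16*0.28
PREN = 22.6 + 1.65 + 4.48 = 28.73

28.73


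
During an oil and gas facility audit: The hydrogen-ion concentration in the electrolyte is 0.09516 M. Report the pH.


pH = −log10[H+]
pH = −log10(0.09516) = 1.02

1.02


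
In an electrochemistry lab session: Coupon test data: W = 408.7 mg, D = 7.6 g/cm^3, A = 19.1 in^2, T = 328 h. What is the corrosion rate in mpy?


Apply the mpy weight-loss relation: CR = 534 * W / (D * A * T)
Numerator: 534 * 408.7 = 218245.8
Denominator: 7.6 * 19.1 * 328 = 47612.48
CR = 218245.8 / 47612.48 = 4.584 mpy

4.584 mpy


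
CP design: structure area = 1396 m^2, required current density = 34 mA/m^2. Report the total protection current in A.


I = area * current density, then convert mA → A (÷1000)
I = 1396 * 34 / 1000 = 47.46 A

47.46 A


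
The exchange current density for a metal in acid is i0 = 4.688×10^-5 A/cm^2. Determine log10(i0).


i0 = 4.688×10^-5 A/cm^2
log10(i0) = -4.329

-4.329


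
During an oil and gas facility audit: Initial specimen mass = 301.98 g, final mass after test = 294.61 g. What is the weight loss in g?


Weight loss = initial − final
WL = 301.98 − 294.61 = 7.37 g

7.37 g


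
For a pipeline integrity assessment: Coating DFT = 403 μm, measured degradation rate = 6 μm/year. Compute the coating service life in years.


Service life = thickness / degradation rate
Life = 403 / 6 = 67.2 years

67.2 years


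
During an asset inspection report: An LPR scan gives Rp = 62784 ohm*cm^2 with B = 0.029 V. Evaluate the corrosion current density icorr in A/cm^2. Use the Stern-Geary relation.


Apply the Stern-Geary relation: icorr = B / Rp
icorr = 0.029 / 62784 = 4.619×10^-7 A/cm^2

4.619×10^-7 A/cm^2


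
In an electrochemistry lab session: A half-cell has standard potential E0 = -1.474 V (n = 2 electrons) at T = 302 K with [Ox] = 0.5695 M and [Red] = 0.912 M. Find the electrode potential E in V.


Apply the Nernst equation: E = E0 + (RT/nF)*ln([Ox]/[Red])
Step 1: RT/nF = 8.314*302/(2*96485) = 0.01301149 V
Step 2: [Ox]/[Red] = 0.5695/0.912 = 0.624452
Step 3: ln(0.624452) = -0.470881
Step 4: correction = 0.01301149 * -0.470881 = -0.0061 V
E = -1.474 + -0.0061 = -1.4801 V

-1.4801 V


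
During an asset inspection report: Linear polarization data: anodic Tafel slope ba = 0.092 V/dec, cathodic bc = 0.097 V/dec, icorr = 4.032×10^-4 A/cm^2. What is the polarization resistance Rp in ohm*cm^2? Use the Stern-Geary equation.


Apply the Stern-Geary equation: Rp = ba*bc / (2.303*icorr*(ba+bc))
ba*bc = 0.092*0.097 = 0.008924
ba+bc = 0.189; 2.303*icorr*(ba+bc) = 2.303*4.032×10^-4*0.189 = 1.7549965×10^-4
Rp = 0.008924 / 1.7549965×10^-4 = 50.8 ohm*cm^2

50.8 ohm*cm^2


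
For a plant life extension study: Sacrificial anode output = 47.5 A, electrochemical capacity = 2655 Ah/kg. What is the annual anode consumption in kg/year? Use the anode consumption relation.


Annual consumption = current * hours per year / capacity
Rate = 47.5 * 8760 / 2655 = 156.7 kg/year

156.7 kg/year


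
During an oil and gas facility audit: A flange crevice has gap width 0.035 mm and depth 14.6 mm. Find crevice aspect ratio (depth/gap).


Aspect ratio = depth / gap
Ratio = 14.6 / 0.035 = 417.1

417.1


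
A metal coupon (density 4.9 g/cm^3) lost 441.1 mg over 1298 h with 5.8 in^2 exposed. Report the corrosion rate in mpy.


Apply the mpy weight-loss relation: CR = 534 * W / (D * A * T)
Numerator: 534 * 441.1 = 235547.4
Denominator: 4.9 * 5.8 * 1298 = 36889.16
CR = 235547.4 / 36889.16 = 6.38527 mpy

6.38527 mpy


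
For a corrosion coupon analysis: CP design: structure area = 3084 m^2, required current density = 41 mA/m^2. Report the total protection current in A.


I = area * current density, then convert mA → A (÷1000)
I = 3084 * 41 / 1000 = 126.44 A

126.44 A


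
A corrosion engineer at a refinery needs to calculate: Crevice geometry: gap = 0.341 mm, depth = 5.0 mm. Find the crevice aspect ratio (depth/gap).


Aspect ratio = depth / gap
Ratio = 5.0 / 0.341 = 14.7

14.7


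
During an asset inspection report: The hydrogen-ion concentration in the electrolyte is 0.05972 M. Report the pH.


pH = −log10[H+]
pH = −log10(0.05972) = 1.22

1.22


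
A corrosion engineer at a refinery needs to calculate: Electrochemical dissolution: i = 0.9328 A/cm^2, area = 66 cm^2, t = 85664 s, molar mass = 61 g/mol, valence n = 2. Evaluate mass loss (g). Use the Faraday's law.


Apply Faraday's law: m = i*A*t*M / (n*F)
Total charge passed Q = i*A*t = 0.9328*66*85664 = 5273887.0272 C
m = Q*M/(n*F) = 5273887.0272*61/(2*96485) = 1667.13535 g

1667.13535 g


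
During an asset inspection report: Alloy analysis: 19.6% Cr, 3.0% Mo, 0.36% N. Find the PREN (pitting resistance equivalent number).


Apply the PREN formula: PREN = Cr + 3.3*Mo + 16*N
PREN = 19.6 + 3.3*3.0 + 16*0.36
PREN = 19.6 + 9.9 + 5.76 = 35.26

35.26


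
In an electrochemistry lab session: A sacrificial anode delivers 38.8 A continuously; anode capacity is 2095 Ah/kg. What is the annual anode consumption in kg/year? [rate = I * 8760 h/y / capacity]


Annual consumption = current * hours per year / capacity
Rate = 38.8 * 8760 / 2095 = 162.2 kg/year

162.2 kg/year


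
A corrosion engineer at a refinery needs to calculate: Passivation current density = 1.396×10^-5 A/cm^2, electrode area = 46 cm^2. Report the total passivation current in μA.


I = i_pass * A, then convert A → μA (×10^6)
I = 1.396×10^-5 * 46 * 10^6 = 642.16 μA

642.16 μA


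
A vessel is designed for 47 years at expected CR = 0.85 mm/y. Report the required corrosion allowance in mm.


Corrosion allowance = CR × design life
CA = 0.85 * 47 = 39.95 mm

39.95 mm


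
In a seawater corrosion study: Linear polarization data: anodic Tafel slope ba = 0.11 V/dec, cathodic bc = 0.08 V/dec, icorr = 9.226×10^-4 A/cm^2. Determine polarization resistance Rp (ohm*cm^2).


Apply the Stern-Geary equation: Rp = ba*bc / (2.303*icorr*(ba+bc))
ba*bc = 0.11*0.08 = 0.0088
ba+bc = 0.19; 2.303*icorr*(ba+bc) = 2.303*9.226×10^-4*0.19 = 4.0370208×10^-4
Rp = 0.0088 / 4.0370208×10^-4 = 21.8 ohm*cm^2

21.8 ohm*cm^2


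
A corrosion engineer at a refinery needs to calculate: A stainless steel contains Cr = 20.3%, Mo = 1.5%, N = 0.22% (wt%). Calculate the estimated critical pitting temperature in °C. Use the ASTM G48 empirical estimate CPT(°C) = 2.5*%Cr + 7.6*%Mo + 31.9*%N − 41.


Apply the ASTM G48 empirical CPT estimate: CPT(°C) = 2.5*%Cr + 7.6*%Mo + 31.9*%N − 41
2.5*20.3 = 50.75; 7.6*1.5 = 11.4; 31.9*0.22 = 7.018
CPT = 50.75 + 11.4 + 7.018 − 41 = 28.168 °C
Rounded to 0.1 °C: CPT ≈ 28.2 °C

28.2 °C
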